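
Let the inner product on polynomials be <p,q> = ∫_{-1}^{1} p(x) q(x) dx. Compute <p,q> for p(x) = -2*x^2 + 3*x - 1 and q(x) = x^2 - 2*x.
<p,q> = -82/15

Expand the product: p(x)·q(x) = -2*x^4 + 7*x^3 - 7*x^2 + 2*x.
∫_{-1}^{1} of each monomial x^k gives [2/(k+1) if k even, 0 if k odd]. Integrating term-by-term (or equivalently evaluating the antiderivative F(x) = -2*x^5/5 + 7*x^4/4 - 7*x^3/3 + x^2 at the endpoints):
  F(1) − F(−1) = 1/60 − (329/60) = -82/15.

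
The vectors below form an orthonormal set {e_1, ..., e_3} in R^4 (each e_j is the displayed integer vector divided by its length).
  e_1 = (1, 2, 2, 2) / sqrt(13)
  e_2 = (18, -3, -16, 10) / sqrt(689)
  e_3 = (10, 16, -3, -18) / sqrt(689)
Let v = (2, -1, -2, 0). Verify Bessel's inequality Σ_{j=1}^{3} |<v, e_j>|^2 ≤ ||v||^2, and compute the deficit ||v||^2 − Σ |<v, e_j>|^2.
Σ |<v, e_j>|^2 = 113/13; ||v||^2 = 9; deficit = 4/13

Write each e_j = u_j / sqrt(<u_j, u_j>) where u_j is the displayed integer vector. Then <v, e_j> = <v, u_j> / sqrt(<u_j, u_j>), so |<v, e_j>|^2 = <v, u_j>^2 / <u_j, u_j>.
Coefficients: <v, e_1> = -4/sqrt(13), <v, e_2> = 71/sqrt(689), <v, e_3> = 10/sqrt(689).
Square and sum: Σ |<v, e_j>|^2 = 113/13.
Compute ||v||^2 = v·v = 9.
Deficit = 9 − 113/13 = 4/13 ≥ 0, confirming Bessel's inequality. (The deficit equals ||v − Σ <v,e_j> e_j||^2, the squared distance from v to span{e_j}.)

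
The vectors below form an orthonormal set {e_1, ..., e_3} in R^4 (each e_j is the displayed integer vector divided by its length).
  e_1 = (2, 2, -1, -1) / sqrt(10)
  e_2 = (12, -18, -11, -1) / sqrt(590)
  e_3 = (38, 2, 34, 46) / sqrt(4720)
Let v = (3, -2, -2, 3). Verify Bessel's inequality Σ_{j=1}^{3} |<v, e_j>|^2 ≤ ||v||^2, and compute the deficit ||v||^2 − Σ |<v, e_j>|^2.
Σ |<v, e_j>|^2 = 21; ||v||^2 = 26; deficit = 5

Write each e_j = u_j / sqrt(<u_j, u_j>) where u_j is the displayed integer vector. Then <v, e_j> = <v, u_j> / sqrt(<u_j, u_j>), so |<v, e_j>|^2 = <v, u_j>^2 / <u_j, u_j>.
Coefficients: <v, e_1> = 1/sqrt(10), <v, e_2> = 91/sqrt(590), <v, e_3> = 180/sqrt(4720).
Square and sum: Σ |<v, e_j>|^2 = 21.
Compute ||v||^2 = v·v = 26.
Deficit = 26 − 21 = 5 ≥ 0, confirming Bessel's inequality. (The deficit equals ||v − Σ <v,e_j> e_j||^2, the squared distance from v to span{e_j}.)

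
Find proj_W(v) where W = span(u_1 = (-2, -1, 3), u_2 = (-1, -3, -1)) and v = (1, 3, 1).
proj_W(v) = (1, 3, 1)

Set up U = [u_1 | ... | u_2] ∈ R^(3×2). The projector onto W = col(U) is P = U (U^T U)^(-1) U^T.
Compute U^T U =
  [14, 2]
  [2, 11],
and U^T v = (-2, -11).
Solve U^T U · c = U^T v for the coefficients: c = (0, -1). The projection is proj_W(v) = U c.
Check: (v - proj_W(v)) · u_1 = 0  (should be 0).
Check: (v - proj_W(v)) · u_2 = 0  (should be 0).
Result: proj_W(v) = (1, 3, 1).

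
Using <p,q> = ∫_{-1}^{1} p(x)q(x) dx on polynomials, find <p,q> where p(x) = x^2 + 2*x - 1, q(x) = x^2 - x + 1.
<p,q> = -44/15

Expand the product: p(x)·q(x) = x^4 + x^3 - 2*x^2 + 3*x - 1.
∫_{-1}^{1} of each monomial x^k gives [2/(k+1) if k even, 0 if k odd]. Integrating term-by-term (or equivalently evaluating the antiderivative F(x) = x^5/5 + x^4/4 - 2*x^3/3 + 3*x^2/2 - x at the endpoints):
  F(1) − F(−1) = 17/60 − (193/60) = -44/15.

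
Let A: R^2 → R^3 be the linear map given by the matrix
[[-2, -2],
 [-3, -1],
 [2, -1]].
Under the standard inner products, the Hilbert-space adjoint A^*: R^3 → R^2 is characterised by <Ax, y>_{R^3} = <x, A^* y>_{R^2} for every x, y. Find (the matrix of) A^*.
A^* = A^T =
[[-2, -3, 2],
 [-2, -1, -1]]

For real matrices with standard dot products, the defining identity <Ax, y> = <x, A^* y> gives (Ax)^T y = x^T (A^*) y, i.e. x^T A^T y = x^T (A^*) y. Since this holds for all x, y, we must have A^* = A^T. Therefore
A^* =
[[-2, -3, 2],
 [-2, -1, -1]].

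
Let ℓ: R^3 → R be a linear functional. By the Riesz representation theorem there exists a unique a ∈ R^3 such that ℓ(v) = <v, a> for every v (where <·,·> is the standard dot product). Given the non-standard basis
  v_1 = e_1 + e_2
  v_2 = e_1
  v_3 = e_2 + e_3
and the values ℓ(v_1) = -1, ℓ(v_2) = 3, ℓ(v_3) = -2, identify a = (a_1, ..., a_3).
a = (3, -4, 2)

Write a = (a_1, ..., a_3) in the standard basis. For each basis vector v_i, ℓ(v_i) = <v_i, a> is a linear equation in the a_j's. Collect the n equations into a matrix system V a = ℓ, where row i of V is v_i (expressed in the standard basis). Since V is invertible (lower-triangular with 1s on the diagonal, up to permutation), solve by back-substitution:
  V =
[[1, 1, 0],
 [1, 0, 0],
 [0, 1, 1]]
  V a = (-1, 3, -2)
Solving gives a = (3, -4, 2).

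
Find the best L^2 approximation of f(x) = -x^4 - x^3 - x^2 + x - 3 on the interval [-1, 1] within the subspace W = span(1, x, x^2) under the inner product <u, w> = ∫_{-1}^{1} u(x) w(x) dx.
g(x) = -13*x^2/7 + 2*x/5 - 102/35

The best approximation g ∈ W is the orthogonal projection of f onto W. Writing g = a_0 + a_1 x + a_2 x^2, the coefficients solve the normal equations G · a = b where
  G_{ij} = <φ_i, φ_j> and b_i = <f, φ_i>, with φ_0 = 1, φ_1 = x, φ_2 = x^2.
G =
  [2, 0, 2/3]
  [0, 2/3, 0]
  [2/3, 0, 2/5],
b = (-106/15, 4/15, -94/35).
Solving gives a_0 = -102/35, a_1 = 2/5, a_2 = -13/7, so
  g(x) = -13*x^2/7 + 2*x/5 - 102/35.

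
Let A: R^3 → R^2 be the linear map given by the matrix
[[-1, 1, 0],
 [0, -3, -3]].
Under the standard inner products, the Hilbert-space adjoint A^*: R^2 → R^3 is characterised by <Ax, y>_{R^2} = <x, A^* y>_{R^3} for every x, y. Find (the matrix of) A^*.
A^* = A^T =
[[-1, 0],
 [1, -3],
 [0, -3]]

For real matrices with standard dot products, the defining identity <Ax, y> = <x, A^* y> gives (Ax)^T y = x^T (A^*) y, i.e. x^T A^T y = x^T (A^*) y. Since this holds for all x, y, we must have A^* = A^T. Therefore
A^* =
[[-1, 0],
 [1, -3],
 [0, -3]].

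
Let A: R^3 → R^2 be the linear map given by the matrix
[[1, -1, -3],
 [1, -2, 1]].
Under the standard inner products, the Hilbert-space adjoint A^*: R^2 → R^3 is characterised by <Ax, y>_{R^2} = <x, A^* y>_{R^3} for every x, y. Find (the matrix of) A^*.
A^* = A^T =
[[1, 1],
 [-1, -2],
 [-3, 1]]

For real matrices with standard dot products, the defining identity <Ax, y> = <x, A^* y> gives (Ax)^T y = x^T (A^*) y, i.e. x^T A^T y = x^T (A^*) y. Since this holds for all x, y, we must have A^* = A^T. Therefore
A^* =
[[1, 1],
 [-1, -2],
 [-3, 1]].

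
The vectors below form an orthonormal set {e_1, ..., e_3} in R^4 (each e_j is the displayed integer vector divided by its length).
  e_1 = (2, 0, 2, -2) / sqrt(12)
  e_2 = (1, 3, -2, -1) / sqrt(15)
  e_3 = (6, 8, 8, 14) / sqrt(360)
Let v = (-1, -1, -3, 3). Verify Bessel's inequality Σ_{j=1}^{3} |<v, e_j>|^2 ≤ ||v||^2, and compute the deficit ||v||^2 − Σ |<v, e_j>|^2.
Σ |<v, e_j>|^2 = 148/9; ||v||^2 = 20; deficit = 32/9

Write each e_j = u_j / sqrt(<u_j, u_j>) where u_j is the displayed integer vector. Then <v, e_j> = <v, u_j> / sqrt(<u_j, u_j>), so |<v, e_j>|^2 = <v, u_j>^2 / <u_j, u_j>.
Coefficients: <v, e_1> = -14/sqrt(12), <v, e_2> = -1/sqrt(15), <v, e_3> = 4/sqrt(360).
Square and sum: Σ |<v, e_j>|^2 = 148/9.
Compute ||v||^2 = v·v = 20.
Deficit = 20 − 148/9 = 32/9 ≥ 0, confirming Bessel's inequality. (The deficit equals ||v − Σ <v,e_j> e_j||^2, the squared distance from v to span{e_j}.)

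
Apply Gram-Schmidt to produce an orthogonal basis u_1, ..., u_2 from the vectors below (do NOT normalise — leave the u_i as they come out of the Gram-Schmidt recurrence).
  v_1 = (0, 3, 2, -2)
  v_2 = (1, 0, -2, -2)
Orthogonal basis:
  u_1 = (0, 3, 2, -2)
  u_2 = (1, 0, -2, -2)

Apply the Gram-Schmidt recurrence
  u_1 = v_1
  u_i = v_i − Σ_{j<i} ((v_i · u_j) / (u_j · u_j)) · u_j.

Step by step this gives:
  u_1 = (0, 3, 2, -2)
  u_2 = (1, 0, -2, -2)

Orthogonality check:
  u_2 · u_1 = 0 (should be 0)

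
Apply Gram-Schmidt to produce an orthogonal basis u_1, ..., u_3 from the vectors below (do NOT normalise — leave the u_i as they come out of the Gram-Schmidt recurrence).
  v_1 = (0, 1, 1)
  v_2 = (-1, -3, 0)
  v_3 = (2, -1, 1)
Orthogonal basis:
  u_1 = (0, 1, 1)
  u_2 = (-1, -3/2, 3/2)
  u_3 = (24/11, -8/11, 8/11)

Apply the Gram-Schmidt recurrence
  u_1 = v_1
  u_i = v_i − Σ_{j<i} ((v_i · u_j) / (u_j · u_j)) · u_j.

Step by step this gives:
  u_1 = (0, 1, 1)
  u_2 = (-1, -3/2, 3/2)
  u_3 = (24/11, -8/11, 8/11)

Orthogonality check:
  u_2 · u_1 = 0 (should be 0)
  u_3 · u_1 = 0 (should be 0)
  u_3 · u_2 = 0 (should be 0)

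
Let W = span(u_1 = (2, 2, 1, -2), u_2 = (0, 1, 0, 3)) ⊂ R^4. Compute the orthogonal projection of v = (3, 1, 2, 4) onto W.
proj_W(v) = (24/19, 107/38, 12/19, 129/38)

Set up U = [u_1 | ... | u_2] ∈ R^(4×2). The projector onto W = col(U) is P = U (U^T U)^(-1) U^T.
Compute U^T U =
  [13, -4]
  [-4, 10],
and U^T v = (2, 13).
Solve U^T U · c = U^T v for the coefficients: c = (12/19, 59/38). The projection is proj_W(v) = U c.
Check: (v - proj_W(v)) · u_1 = 0  (should be 0).
Check: (v - proj_W(v)) · u_2 = 0  (should be 0).
Result: proj_W(v) = (24/19, 107/38, 12/19, 129/38).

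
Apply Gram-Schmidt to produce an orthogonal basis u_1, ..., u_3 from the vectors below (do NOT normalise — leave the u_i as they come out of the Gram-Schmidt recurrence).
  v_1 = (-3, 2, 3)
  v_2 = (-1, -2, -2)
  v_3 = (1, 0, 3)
Orthogonal basis:
  u_1 = (-3, 2, 3)
  u_2 = (-43/22, -15/11, -23/22)
  u_3 = (52/149, -234/149, 208/149)

Apply the Gram-Schmidt recurrence
  u_1 = v_1
  u_i = v_i − Σ_{j<i} ((v_i · u_j) / (u_j · u_j)) · u_j.

Step by step this gives:
  u_1 = (-3, 2, 3)
  u_2 = (-43/22, -15/11, -23/22)
  u_3 = (52/149, -234/149, 208/149)

Orthogonality check:
  u_2 · u_1 = 0 (should be 0)
  u_3 · u_1 = 0 (should be 0)
  u_3 · u_2 = 0 (should be 0)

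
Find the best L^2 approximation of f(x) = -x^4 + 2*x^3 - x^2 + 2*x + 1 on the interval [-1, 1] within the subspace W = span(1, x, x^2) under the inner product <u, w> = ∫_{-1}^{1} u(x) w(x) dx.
g(x) = -13*x^2/7 + 16*x/5 + 38/35

The best approximation g ∈ W is the orthogonal projection of f onto W. Writing g = a_0 + a_1 x + a_2 x^2, the coefficients solve the normal equations G · a = b where
  G_{ij} = <φ_i, φ_j> and b_i = <f, φ_i>, with φ_0 = 1, φ_1 = x, φ_2 = x^2.
G =
  [2, 0, 2/3]
  [0, 2/3, 0]
  [2/3, 0, 2/5],
b = (14/15, 32/15, -2/105).
Solving gives a_0 = 38/35, a_1 = 16/5, a_2 = -13/7, so
  g(x) = -13*x^2/7 + 16*x/5 + 38/35.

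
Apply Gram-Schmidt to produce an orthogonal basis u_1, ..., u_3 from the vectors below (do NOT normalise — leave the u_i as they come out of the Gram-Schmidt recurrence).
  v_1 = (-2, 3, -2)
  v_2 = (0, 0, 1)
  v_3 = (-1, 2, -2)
Orthogonal basis:
  u_1 = (-2, 3, -2)
  u_2 = (-4/17, 6/17, 13/17)
  u_3 = (3/13, 2/13, 0)

Apply the Gram-Schmidt recurrence
  u_1 = v_1
  u_i = v_i − Σ_{j<i} ((v_i · u_j) / (u_j · u_j)) · u_j.

Step by step this gives:
  u_1 = (-2, 3, -2)
  u_2 = (-4/17, 6/17, 13/17)
  u_3 = (3/13, 2/13, 0)

Orthogonality check:
  u_2 · u_1 = 0 (should be 0)
  u_3 · u_1 = 0 (should be 0)
  u_3 · u_2 = 0 (should be 0)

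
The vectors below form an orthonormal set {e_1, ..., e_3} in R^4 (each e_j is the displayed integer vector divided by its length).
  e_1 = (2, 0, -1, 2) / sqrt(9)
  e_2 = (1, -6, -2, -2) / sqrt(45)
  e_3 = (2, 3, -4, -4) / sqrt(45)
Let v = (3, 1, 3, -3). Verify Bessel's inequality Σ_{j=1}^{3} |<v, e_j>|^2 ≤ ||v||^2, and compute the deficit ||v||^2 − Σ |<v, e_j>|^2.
Σ |<v, e_j>|^2 = 3; ||v||^2 = 28; deficit = 25

Write each e_j = u_j / sqrt(<u_j, u_j>) where u_j is the displayed integer vector. Then <v, e_j> = <v, u_j> / sqrt(<u_j, u_j>), so |<v, e_j>|^2 = <v, u_j>^2 / <u_j, u_j>.
Coefficients: <v, e_1> = -3/sqrt(9), <v, e_2> = -3/sqrt(45), <v, e_3> = 9/sqrt(45).
Square and sum: Σ |<v, e_j>|^2 = 3.
Compute ||v||^2 = v·v = 28.
Deficit = 28 − 3 = 25 ≥ 0, confirming Bessel's inequality. (The deficit equals ||v − Σ <v,e_j> e_j||^2, the squared distance from v to span{e_j}.)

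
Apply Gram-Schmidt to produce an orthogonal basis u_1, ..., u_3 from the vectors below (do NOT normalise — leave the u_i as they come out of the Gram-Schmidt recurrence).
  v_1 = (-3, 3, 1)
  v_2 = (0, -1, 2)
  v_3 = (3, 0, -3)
Orthogonal basis:
  u_1 = (-3, 3, 1)
  u_2 = (-3/19, -16/19, 39/19)
  u_3 = (42/47, 36/47, 18/47)

Apply the Gram-Schmidt recurrence
  u_1 = v_1
  u_i = v_i − Σ_{j<i} ((v_i · u_j) / (u_j · u_j)) · u_j.

Step by step this gives:
  u_1 = (-3, 3, 1)
  u_2 = (-3/19, -16/19, 39/19)
  u_3 = (42/47, 36/47, 18/47)

Orthogonality check:
  u_2 · u_1 = 0 (should be 0)
  u_3 · u_1 = 0 (should be 0)
  u_3 · u_2 = 0 (should be 0)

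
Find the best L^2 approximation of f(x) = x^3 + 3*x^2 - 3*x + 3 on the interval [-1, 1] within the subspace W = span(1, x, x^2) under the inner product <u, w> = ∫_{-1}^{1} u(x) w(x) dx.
g(x) = 3*x^2 - 12*x/5 + 3

The best approximation g ∈ W is the orthogonal projection of f onto W. Writing g = a_0 + a_1 x + a_2 x^2, the coefficients solve the normal equations G · a = b where
  G_{ij} = <φ_i, φ_j> and b_i = <f, φ_i>, with φ_0 = 1, φ_1 = x, φ_2 = x^2.
G =
  [2, 0, 2/3]
  [0, 2/3, 0]
  [2/3, 0, 2/5],
b = (8, -8/5, 16/5).
Solving gives a_0 = 3, a_1 = -12/5, a_2 = 3, so
  g(x) = 3*x^2 - 12*x/5 + 3.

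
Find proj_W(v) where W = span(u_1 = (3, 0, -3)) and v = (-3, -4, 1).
proj_W(v) = (-2, 0, 2)

Set up U = [u_1 | ... | u_1] ∈ R^(3×1). The projector onto W = col(U) is P = U (U^T U)^(-1) U^T.
Compute U^T U =
  [18],
and U^T v = (-12).
Solve U^T U · c = U^T v for the coefficients: c = (-2/3). The projection is proj_W(v) = U c.
Check: (v - proj_W(v)) · u_1 = 0  (should be 0).
Result: proj_W(v) = (-2, 0, 2).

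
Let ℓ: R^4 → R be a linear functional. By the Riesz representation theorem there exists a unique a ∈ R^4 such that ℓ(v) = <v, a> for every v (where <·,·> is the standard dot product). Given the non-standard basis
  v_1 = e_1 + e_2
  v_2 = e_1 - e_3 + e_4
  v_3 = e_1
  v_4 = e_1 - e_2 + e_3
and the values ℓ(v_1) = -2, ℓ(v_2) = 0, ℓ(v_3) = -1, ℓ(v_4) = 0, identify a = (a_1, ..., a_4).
a = (-1, -1, 0, 1)

Write a = (a_1, ..., a_4) in the standard basis. For each basis vector v_i, ℓ(v_i) = <v_i, a> is a linear equation in the a_j's. Collect the n equations into a matrix system V a = ℓ, where row i of V is v_i (expressed in the standard basis). Since V is invertible (lower-triangular with 1s on the diagonal, up to permutation), solve by back-substitution:
  V =
[[1, 1, 0, 0],
 [1, 0, -1, 1],
 [1, 0, 0, 0],
 [1, -1, 1, 0]]
  V a = (-2, 0, -1, 0)
Solving gives a = (-1, -1, 0, 1).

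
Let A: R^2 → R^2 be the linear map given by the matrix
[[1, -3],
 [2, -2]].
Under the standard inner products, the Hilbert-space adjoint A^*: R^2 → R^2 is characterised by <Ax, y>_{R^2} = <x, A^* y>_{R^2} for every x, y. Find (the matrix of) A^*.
A^* = A^T =
[[1, 2],
 [-3, -2]]

For real matrices with standard dot products, the defining identity <Ax, y> = <x, A^* y> gives (Ax)^T y = x^T (A^*) y, i.e. x^T A^T y = x^T (A^*) y. Since this holds for all x, y, we must have A^* = A^T. Therefore
A^* =
[[1, 2],
 [-3, -2]].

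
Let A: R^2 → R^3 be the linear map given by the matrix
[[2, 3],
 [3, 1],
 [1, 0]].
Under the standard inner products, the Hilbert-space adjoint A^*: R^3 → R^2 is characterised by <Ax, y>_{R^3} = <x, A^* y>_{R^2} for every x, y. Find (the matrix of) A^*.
A^* = A^T =
[[2, 3, 1],
 [3, 1, 0]]

For real matrices with standard dot products, the defining identity <Ax, y> = <x, A^* y> gives (Ax)^T y = x^T (A^*) y, i.e. x^T A^T y = x^T (A^*) y. Since this holds for all x, y, we must have A^* = A^T. Therefore
A^* =
[[2, 3, 1],
 [3, 1, 0]].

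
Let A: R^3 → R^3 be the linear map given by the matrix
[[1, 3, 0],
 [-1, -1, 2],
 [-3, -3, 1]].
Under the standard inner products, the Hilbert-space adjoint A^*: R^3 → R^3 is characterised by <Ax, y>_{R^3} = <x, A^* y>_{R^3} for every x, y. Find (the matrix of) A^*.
A^* = A^T =
[[1, -1, -3],
 [3, -1, -3],
 [0, 2, 1]]

For real matrices with standard dot products, the defining identity <Ax, y> = <x, A^* y> gives (Ax)^T y = x^T (A^*) y, i.e. x^T A^T y = x^T (A^*) y. Since this holds for all x, y, we must have A^* = A^T. Therefore
A^* =
[[1, -1, -3],
 [3, -1, -3],
 [0, 2, 1]].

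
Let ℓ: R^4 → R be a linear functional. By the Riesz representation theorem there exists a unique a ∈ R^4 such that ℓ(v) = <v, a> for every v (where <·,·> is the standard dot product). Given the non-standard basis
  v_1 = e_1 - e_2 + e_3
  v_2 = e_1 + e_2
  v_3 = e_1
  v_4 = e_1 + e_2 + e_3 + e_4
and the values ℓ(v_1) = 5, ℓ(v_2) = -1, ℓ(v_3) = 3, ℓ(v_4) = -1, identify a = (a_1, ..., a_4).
a = (3, -4, -2, 2)

Write a = (a_1, ..., a_4) in the standard basis. For each basis vector v_i, ℓ(v_i) = <v_i, a> is a linear equation in the a_j's. Collect the n equations into a matrix system V a = ℓ, where row i of V is v_i (expressed in the standard basis). Since V is invertible (lower-triangular with 1s on the diagonal, up to permutation), solve by back-substitution:
  V =
[[1, -1, 1, 0],
 [1, 1, 0, 0],
 [1, 0, 0, 0],
 [1, 1, 1, 1]]
  V a = (5, -1, 3, -1)
Solving gives a = (3, -4, -2, 2).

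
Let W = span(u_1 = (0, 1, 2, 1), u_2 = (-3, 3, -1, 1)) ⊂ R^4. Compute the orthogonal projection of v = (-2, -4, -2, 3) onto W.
proj_W(v) = (-3/29, -43/58, -50/29, -47/58)

Set up U = [u_1 | ... | u_2] ∈ R^(4×2). The projector onto W = col(U) is P = U (U^T U)^(-1) U^T.
Compute U^T U =
  [6, 2]
  [2, 20],
and U^T v = (-5, -1).
Solve U^T U · c = U^T v for the coefficients: c = (-49/58, 1/29). The projection is proj_W(v) = U c.
Check: (v - proj_W(v)) · u_1 = 0  (should be 0).
Check: (v - proj_W(v)) · u_2 = 0  (should be 0).
Result: proj_W(v) = (-3/29, -43/58, -50/29, -47/58).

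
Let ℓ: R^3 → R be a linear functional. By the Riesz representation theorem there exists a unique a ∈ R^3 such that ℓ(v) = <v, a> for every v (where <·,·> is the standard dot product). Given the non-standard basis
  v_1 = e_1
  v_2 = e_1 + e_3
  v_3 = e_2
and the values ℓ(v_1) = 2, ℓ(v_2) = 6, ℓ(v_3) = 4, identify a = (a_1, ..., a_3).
a = (2, 4, 4)

Write a = (a_1, ..., a_3) in the standard basis. For each basis vector v_i, ℓ(v_i) = <v_i, a> is a linear equation in the a_j's. Collect the n equations into a matrix system V a = ℓ, where row i of V is v_i (expressed in the standard basis). Since V is invertible (lower-triangular with 1s on the diagonal, up to permutation), solve by back-substitution:
  V =
[[1, 0, 0],
 [1, 0, 1],
 [0, 1, 0]]
  V a = (2, 6, 4)
Solving gives a = (2, 4, 4).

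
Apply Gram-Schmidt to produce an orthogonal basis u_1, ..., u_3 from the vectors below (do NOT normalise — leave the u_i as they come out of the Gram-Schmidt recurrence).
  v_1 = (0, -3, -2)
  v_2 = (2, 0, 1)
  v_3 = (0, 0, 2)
Orthogonal basis:
  u_1 = (0, -3, -2)
  u_2 = (2, -6/13, 9/13)
  u_3 = (-36/61, -48/61, 72/61)

Apply the Gram-Schmidt recurrence
  u_1 = v_1
  u_i = v_i − Σ_{j<i} ((v_i · u_j) / (u_j · u_j)) · u_j.

Step by step this gives:
  u_1 = (0, -3, -2)
  u_2 = (2, -6/13, 9/13)
  u_3 = (-36/61, -48/61, 72/61)

Orthogonality check:
  u_2 · u_1 = 0 (should be 0)
  u_3 · u_1 = 0 (should be 0)
  u_3 · u_2 = 0 (should be 0)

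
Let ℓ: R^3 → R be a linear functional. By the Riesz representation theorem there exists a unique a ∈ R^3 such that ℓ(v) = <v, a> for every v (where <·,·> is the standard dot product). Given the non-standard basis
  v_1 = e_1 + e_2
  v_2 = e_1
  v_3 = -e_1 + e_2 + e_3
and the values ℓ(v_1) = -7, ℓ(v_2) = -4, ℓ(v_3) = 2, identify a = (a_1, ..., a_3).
a = (-4, -3, 1)

Write a = (a_1, ..., a_3) in the standard basis. For each basis vector v_i, ℓ(v_i) = <v_i, a> is a linear equation in the a_j's. Collect the n equations into a matrix system V a = ℓ, where row i of V is v_i (expressed in the standard basis). Since V is invertible (lower-triangular with 1s on the diagonal, up to permutation), solve by back-substitution:
  V =
[[1, 1, 0],
 [1, 0, 0],
 [-1, 1, 1]]
  V a = (-7, -4, 2)
Solving gives a = (-4, -3, 1).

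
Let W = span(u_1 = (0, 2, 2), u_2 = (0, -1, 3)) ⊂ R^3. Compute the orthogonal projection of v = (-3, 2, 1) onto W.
proj_W(v) = (0, 2, 1)

Set up U = [u_1 | ... | u_2] ∈ R^(3×2). The projector onto W = col(U) is P = U (U^T U)^(-1) U^T.
Compute U^T U =
  [8, 4]
  [4, 10],
and U^T v = (6, 1).
Solve U^T U · c = U^T v for the coefficients: c = (7/8, -1/4). The projection is proj_W(v) = U c.
Check: (v - proj_W(v)) · u_1 = 0  (should be 0).
Check: (v - proj_W(v)) · u_2 = 0  (should be 0).
Result: proj_W(v) = (0, 2, 1).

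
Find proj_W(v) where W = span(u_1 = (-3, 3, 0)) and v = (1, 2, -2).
proj_W(v) = (-1/2, 1/2, 0)

Set up U = [u_1 | ... | u_1] ∈ R^(3×1). The projector onto W = col(U) is P = U (U^T U)^(-1) U^T.
Compute U^T U =
  [18],
and U^T v = (3).
Solve U^T U · c = U^T v for the coefficients: c = (1/6). The projection is proj_W(v) = U c.
Check: (v - proj_W(v)) · u_1 = 0  (should be 0).
Result: proj_W(v) = (-1/2, 1/2, 0).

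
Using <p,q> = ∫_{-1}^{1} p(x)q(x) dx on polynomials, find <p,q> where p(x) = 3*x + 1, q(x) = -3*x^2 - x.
<p,q> = -4

Expand the product: p(x)·q(x) = -9*x^3 - 6*x^2 - x.
∫_{-1}^{1} of each monomial x^k gives [2/(k+1) if k even, 0 if k odd]. Integrating term-by-term (or equivalently evaluating the antiderivative F(x) = -9*x^4/4 - 2*x^3 - x^2/2 at the endpoints):
  F(1) − F(−1) = -19/4 − (-3/4) = -4.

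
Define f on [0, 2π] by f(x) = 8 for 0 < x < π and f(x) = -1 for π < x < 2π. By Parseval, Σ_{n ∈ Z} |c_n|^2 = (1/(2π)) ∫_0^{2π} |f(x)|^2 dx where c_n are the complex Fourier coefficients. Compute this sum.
Σ |c_n|^2 = 65/2

Parseval equates the L^2 energy of f (normalised by 1/(2π)) with the ℓ^2 sum of its Fourier coefficients: (1/(2π)) ∫_0^{2π} |f|^2 = Σ |c_n|^2.
Compute the left side: (1/(2π)) [∫_0^π 8^2 dx + ∫_π^{2π} (-1)^2 dx] = (1/(2π)) · (64π + 1π) = (64 + 1)/2 = 65/2.
So Σ_{n ∈ Z} |c_n|^2 = 65/2.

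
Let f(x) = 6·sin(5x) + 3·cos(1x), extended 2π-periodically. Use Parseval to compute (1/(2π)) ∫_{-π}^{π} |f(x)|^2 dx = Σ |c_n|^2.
Σ |c_n|^2 = 45/2

Expand |f|^2 and use orthogonality of {sin(nx), cos(mx)} on [-π, π]:
  ∫_{-π}^{π} sin(nx)^2 dx = π, ∫ cos(mx)^2 dx = π, and cross terms integrate to 0.
So ∫_{-π}^{π} f(x)^2 dx = 6^2 · π + 3^2 · π = (36 + 9)π.
Divide by 2π: (36 + 9)/2 = 45/2.
By Parseval, this equals Σ |c_n|^2.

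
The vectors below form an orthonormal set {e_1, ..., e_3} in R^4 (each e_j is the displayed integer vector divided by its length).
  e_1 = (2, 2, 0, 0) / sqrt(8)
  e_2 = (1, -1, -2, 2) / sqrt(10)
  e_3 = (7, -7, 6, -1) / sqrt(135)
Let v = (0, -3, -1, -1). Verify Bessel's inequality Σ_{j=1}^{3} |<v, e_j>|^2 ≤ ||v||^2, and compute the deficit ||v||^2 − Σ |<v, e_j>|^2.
Σ |<v, e_j>|^2 = 197/27; ||v||^2 = 11; deficit = 100/27

Write each e_j = u_j / sqrt(<u_j, u_j>) where u_j is the displayed integer vector. Then <v, e_j> = <v, u_j> / sqrt(<u_j, u_j>), so |<v, e_j>|^2 = <v, u_j>^2 / <u_j, u_j>.
Coefficients: <v, e_1> = -6/sqrt(8), <v, e_2> = 3/sqrt(10), <v, e_3> = 16/sqrt(135).
Square and sum: Σ |<v, e_j>|^2 = 197/27.
Compute ||v||^2 = v·v = 11.
Deficit = 11 − 197/27 = 100/27 ≥ 0, confirming Bessel's inequality. (The deficit equals ||v − Σ <v,e_j> e_j||^2, the squared distance from v to span{e_j}.)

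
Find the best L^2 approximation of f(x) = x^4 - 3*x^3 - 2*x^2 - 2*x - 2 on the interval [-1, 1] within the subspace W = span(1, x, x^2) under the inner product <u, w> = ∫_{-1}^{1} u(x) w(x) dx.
g(x) = -8*x^2/7 - 19*x/5 - 73/35

The best approximation g ∈ W is the orthogonal projection of f onto W. Writing g = a_0 + a_1 x + a_2 x^2, the coefficients solve the normal equations G · a = b where
  G_{ij} = <φ_i, φ_j> and b_i = <f, φ_i>, with φ_0 = 1, φ_1 = x, φ_2 = x^2.
G =
  [2, 0, 2/3]
  [0, 2/3, 0]
  [2/3, 0, 2/5],
b = (-74/15, -38/15, -194/105).
Solving gives a_0 = -73/35, a_1 = -19/5, a_2 = -8/7, so
  g(x) = -8*x^2/7 - 19*x/5 - 73/35.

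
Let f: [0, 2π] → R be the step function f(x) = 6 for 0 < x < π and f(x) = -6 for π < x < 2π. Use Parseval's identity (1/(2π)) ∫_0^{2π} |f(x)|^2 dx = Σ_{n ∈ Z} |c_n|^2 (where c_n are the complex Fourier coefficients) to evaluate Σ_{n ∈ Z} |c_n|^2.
Σ |c_n|^2 = 36

Parseval equates the L^2 energy of f (normalised by 1/(2π)) with the ℓ^2 sum of its Fourier coefficients: (1/(2π)) ∫_0^{2π} |f|^2 = Σ |c_n|^2.
Compute the left side: (1/(2π)) [∫_0^π 6^2 dx + ∫_π^{2π} (-6)^2 dx] = (1/(2π)) · (36π + 36π) = (36 + 36)/2 = 36.
So Σ_{n ∈ Z} |c_n|^2 = 36.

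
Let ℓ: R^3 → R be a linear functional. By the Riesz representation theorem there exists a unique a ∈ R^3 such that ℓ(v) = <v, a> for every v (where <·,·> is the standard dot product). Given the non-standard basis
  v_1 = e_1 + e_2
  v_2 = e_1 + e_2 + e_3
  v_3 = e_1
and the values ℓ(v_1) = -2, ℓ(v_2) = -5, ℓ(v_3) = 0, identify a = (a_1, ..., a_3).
a = (0, -2, -3)

Write a = (a_1, ..., a_3) in the standard basis. For each basis vector v_i, ℓ(v_i) = <v_i, a> is a linear equation in the a_j's. Collect the n equations into a matrix system V a = ℓ, where row i of V is v_i (expressed in the standard basis). Since V is invertible (lower-triangular with 1s on the diagonal, up to permutation), solve by back-substitution:
  V =
[[1, 1, 0],
 [1, 1, 1],
 [1, 0, 0]]
  V a = (-2, -5, 0)
Solving gives a = (0, -2, -3).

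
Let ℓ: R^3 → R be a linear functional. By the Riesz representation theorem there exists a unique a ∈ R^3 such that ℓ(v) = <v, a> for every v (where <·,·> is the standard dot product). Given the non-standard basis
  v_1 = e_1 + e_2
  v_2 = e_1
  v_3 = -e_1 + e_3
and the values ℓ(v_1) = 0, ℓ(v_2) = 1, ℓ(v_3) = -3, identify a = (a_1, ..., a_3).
a = (1, -1, -2)

Write a = (a_1, ..., a_3) in the standard basis. For each basis vector v_i, ℓ(v_i) = <v_i, a> is a linear equation in the a_j's. Collect the n equations into a matrix system V a = ℓ, where row i of V is v_i (expressed in the standard basis). Since V is invertible (lower-triangular with 1s on the diagonal, up to permutation), solve by back-substitution:
  V =
[[1, 1, 0],
 [1, 0, 0],
 [-1, 0, 1]]
  V a = (0, 1, -3)
Solving gives a = (1, -1, -2).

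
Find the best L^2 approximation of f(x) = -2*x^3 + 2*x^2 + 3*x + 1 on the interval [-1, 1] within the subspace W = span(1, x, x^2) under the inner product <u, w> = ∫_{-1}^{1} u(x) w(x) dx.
g(x) = 2*x^2 + 9*x/5 + 1

The best approximation g ∈ W is the orthogonal projection of f onto W. Writing g = a_0 + a_1 x + a_2 x^2, the coefficients solve the normal equations G · a = b where
  G_{ij} = <φ_i, φ_j> and b_i = <f, φ_i>, with φ_0 = 1, φ_1 = x, φ_2 = x^2.
G =
  [2, 0, 2/3]
  [0, 2/3, 0]
  [2/3, 0, 2/5],
b = (10/3, 6/5, 22/15).
Solving gives a_0 = 1, a_1 = 9/5, a_2 = 2, so
  g(x) = 2*x^2 + 9*x/5 + 1.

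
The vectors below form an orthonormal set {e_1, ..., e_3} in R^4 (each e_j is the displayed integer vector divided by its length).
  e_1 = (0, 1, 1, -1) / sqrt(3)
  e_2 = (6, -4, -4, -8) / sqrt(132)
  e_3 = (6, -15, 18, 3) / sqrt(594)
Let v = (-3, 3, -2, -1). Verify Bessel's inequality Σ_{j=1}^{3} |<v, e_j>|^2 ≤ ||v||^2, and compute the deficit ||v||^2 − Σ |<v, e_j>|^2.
Σ |<v, e_j>|^2 = 61/3; ||v||^2 = 23; deficit = 8/3

Write each e_j = u_j / sqrt(<u_j, u_j>) where u_j is the displayed integer vector. Then <v, e_j> = <v, u_j> / sqrt(<u_j, u_j>), so |<v, e_j>|^2 = <v, u_j>^2 / <u_j, u_j>.
Coefficients: <v, e_1> = 2/sqrt(3), <v, e_2> = -14/sqrt(132), <v, e_3> = -102/sqrt(594).
Square and sum: Σ |<v, e_j>|^2 = 61/3.
Compute ||v||^2 = v·v = 23.
Deficit = 23 − 61/3 = 8/3 ≥ 0, confirming Bessel's inequality. (The deficit equals ||v − Σ <v,e_j> e_j||^2, the squared distance from v to span{e_j}.)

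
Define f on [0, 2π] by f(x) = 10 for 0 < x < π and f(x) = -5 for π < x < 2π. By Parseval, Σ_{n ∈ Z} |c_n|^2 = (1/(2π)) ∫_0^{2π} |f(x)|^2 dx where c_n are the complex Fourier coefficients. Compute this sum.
Σ |c_n|^2 = 125/2

Parseval equates the L^2 energy of f (normalised by 1/(2π)) with the ℓ^2 sum of its Fourier coefficients: (1/(2π)) ∫_0^{2π} |f|^2 = Σ |c_n|^2.
Compute the left side: (1/(2π)) [∫_0^π 10^2 dx + ∫_π^{2π} (-5)^2 dx] = (1/(2π)) · (100π + 25π) = (100 + 25)/2 = 125/2.
So Σ_{n ∈ Z} |c_n|^2 = 125/2.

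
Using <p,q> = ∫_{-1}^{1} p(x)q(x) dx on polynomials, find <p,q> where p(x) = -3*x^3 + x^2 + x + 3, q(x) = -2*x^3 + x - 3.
<p,q> = -412/21

Expand the product: p(x)·q(x) = 6*x^6 - 2*x^5 - 5*x^4 + 4*x^3 - 2*x^2 - 9.
∫_{-1}^{1} of each monomial x^k gives [2/(k+1) if k even, 0 if k odd]. Integrating term-by-term (or equivalently evaluating the antiderivative F(x) = 6*x^7/7 - x^6/3 - x^5 + x^4 - 2*x^3/3 - 9*x at the endpoints):
  F(1) − F(−1) = -64/7 − (220/21) = -412/21.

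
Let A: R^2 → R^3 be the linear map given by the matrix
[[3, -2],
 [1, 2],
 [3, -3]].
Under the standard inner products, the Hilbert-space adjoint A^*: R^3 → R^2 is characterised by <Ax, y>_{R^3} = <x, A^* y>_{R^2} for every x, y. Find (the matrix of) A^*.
A^* = A^T =
[[3, 1, 3],
 [-2, 2, -3]]

For real matrices with standard dot products, the defining identity <Ax, y> = <x, A^* y> gives (Ax)^T y = x^T (A^*) y, i.e. x^T A^T y = x^T (A^*) y. Since this holds for all x, y, we must have A^* = A^T. Therefore
A^* =
[[3, 1, 3],
 [-2, 2, -3]].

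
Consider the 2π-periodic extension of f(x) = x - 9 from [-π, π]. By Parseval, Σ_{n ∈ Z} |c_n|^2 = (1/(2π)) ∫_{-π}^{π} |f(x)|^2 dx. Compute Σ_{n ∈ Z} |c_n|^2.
Σ |c_n|^2 = π^2/3 + 81

Expand and integrate term by term over [-π, π]:
  ∫ (x)^2 dx = 1·(2π^3/3); ∫ 2·1·(-9)·x dx = 0 (odd integrand); ∫ (-9)^2 dx = 81·2π.
So (1/(2π)) ∫_{-π}^{π} (x - 9)^2 dx = 1π^2/3 + 81 = π^2/3 + 81.
Parseval ⇒ Σ |c_n|^2 = π^2/3 + 81.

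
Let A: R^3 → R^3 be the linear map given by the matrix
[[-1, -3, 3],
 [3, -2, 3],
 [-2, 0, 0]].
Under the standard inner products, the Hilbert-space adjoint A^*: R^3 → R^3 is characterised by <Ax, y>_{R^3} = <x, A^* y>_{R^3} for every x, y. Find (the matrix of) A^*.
A^* = A^T =
[[-1, 3, -2],
 [-3, -2, 0],
 [3, 3, 0]]

For real matrices with standard dot products, the defining identity <Ax, y> = <x, A^* y> gives (Ax)^T y = x^T (A^*) y, i.e. x^T A^T y = x^T (A^*) y. Since this holds for all x, y, we must have A^* = A^T. Therefore
A^* =
[[-1, 3, -2],
 [-3, -2, 0],
 [3, 3, 0]].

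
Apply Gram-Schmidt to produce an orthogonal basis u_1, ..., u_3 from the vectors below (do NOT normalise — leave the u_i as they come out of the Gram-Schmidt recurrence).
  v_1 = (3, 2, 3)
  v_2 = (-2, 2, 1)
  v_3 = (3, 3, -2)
Orthogonal basis:
  u_1 = (3, 2, 3)
  u_2 = (-47/22, 21/11, 19/22)
  u_3 = (236/197, 531/197, -590/197)

Apply the Gram-Schmidt recurrence
  u_1 = v_1
  u_i = v_i − Σ_{j<i} ((v_i · u_j) / (u_j · u_j)) · u_j.

Step by step this gives:
  u_1 = (3, 2, 3)
  u_2 = (-47/22, 21/11, 19/22)
  u_3 = (236/197, 531/197, -590/197)

Orthogonality check:
  u_2 · u_1 = 0 (should be 0)
  u_3 · u_1 = 0 (should be 0)
  u_3 · u_2 = 0 (should be 0)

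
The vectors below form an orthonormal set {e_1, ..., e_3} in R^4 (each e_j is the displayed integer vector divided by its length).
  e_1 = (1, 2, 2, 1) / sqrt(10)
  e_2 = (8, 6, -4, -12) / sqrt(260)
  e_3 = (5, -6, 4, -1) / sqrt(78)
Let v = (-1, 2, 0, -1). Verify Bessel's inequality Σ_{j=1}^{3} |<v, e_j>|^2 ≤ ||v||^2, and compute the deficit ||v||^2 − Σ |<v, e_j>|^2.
Σ |<v, e_j>|^2 = 14/3; ||v||^2 = 6; deficit = 4/3

Write each e_j = u_j / sqrt(<u_j, u_j>) where u_j is the displayed integer vector. Then <v, e_j> = <v, u_j> / sqrt(<u_j, u_j>), so |<v, e_j>|^2 = <v, u_j>^2 / <u_j, u_j>.
Coefficients: <v, e_1> = 2/sqrt(10), <v, e_2> = 16/sqrt(260), <v, e_3> = -16/sqrt(78).
Square and sum: Σ |<v, e_j>|^2 = 14/3.
Compute ||v||^2 = v·v = 6.
Deficit = 6 − 14/3 = 4/3 ≥ 0, confirming Bessel's inequality. (The deficit equals ||v − Σ <v,e_j> e_j||^2, the squared distance from v to span{e_j}.)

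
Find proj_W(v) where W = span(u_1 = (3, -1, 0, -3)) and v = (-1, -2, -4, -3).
proj_W(v) = (24/19, -8/19, 0, -24/19)

Set up U = [u_1 | ... | u_1] ∈ R^(4×1). The projector onto W = col(U) is P = U (U^T U)^(-1) U^T.
Compute U^T U =
  [19],
and U^T v = (8).
Solve U^T U · c = U^T v for the coefficients: c = (8/19). The projection is proj_W(v) = U c.
Check: (v - proj_W(v)) · u_1 = 0  (should be 0).
Result: proj_W(v) = (24/19, -8/19, 0, -24/19).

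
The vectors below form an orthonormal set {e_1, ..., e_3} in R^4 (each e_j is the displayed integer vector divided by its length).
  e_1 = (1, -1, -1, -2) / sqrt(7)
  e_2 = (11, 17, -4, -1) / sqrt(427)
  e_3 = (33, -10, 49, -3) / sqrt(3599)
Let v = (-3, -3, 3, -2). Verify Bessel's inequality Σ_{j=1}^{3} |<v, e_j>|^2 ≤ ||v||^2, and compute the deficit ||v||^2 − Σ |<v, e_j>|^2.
Σ |<v, e_j>|^2 = 1345/59; ||v||^2 = 31; deficit = 484/59

Write each e_j = u_j / sqrt(<u_j, u_j>) where u_j is the displayed integer vector. Then <v, e_j> = <v, u_j> / sqrt(<u_j, u_j>), so |<v, e_j>|^2 = <v, u_j>^2 / <u_j, u_j>.
Coefficients: <v, e_1> = 1/sqrt(7), <v, e_2> = -94/sqrt(427), <v, e_3> = 84/sqrt(3599).
Square and sum: Σ |<v, e_j>|^2 = 1345/59.
Compute ||v||^2 = v·v = 31.
Deficit = 31 − 1345/59 = 484/59 ≥ 0, confirming Bessel's inequality. (The deficit equals ||v − Σ <v,e_j> e_j||^2, the squared distance from v to span{e_j}.)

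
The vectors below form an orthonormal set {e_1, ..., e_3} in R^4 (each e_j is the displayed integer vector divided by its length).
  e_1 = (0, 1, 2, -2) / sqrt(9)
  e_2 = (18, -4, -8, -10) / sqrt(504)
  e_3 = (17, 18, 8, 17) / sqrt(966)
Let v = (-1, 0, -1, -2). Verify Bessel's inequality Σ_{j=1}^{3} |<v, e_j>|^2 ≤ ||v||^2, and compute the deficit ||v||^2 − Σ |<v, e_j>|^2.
Σ |<v, e_j>|^2 = 293/69; ||v||^2 = 6; deficit = 121/69

Write each e_j = u_j / sqrt(<u_j, u_j>) where u_j is the displayed integer vector. Then <v, e_j> = <v, u_j> / sqrt(<u_j, u_j>), so |<v, e_j>|^2 = <v, u_j>^2 / <u_j, u_j>.
Coefficients: <v, e_1> = 2/sqrt(9), <v, e_2> = 10/sqrt(504), <v, e_3> = -59/sqrt(966).
Square and sum: Σ |<v, e_j>|^2 = 293/69.
Compute ||v||^2 = v·v = 6.
Deficit = 6 − 293/69 = 121/69 ≥ 0, confirming Bessel's inequality. (The deficit equals ||v − Σ <v,e_j> e_j||^2, the squared distance from v to span{e_j}.)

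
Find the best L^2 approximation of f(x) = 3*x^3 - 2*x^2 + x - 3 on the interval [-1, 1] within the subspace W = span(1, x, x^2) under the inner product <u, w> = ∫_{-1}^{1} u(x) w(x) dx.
g(x) = -2*x^2 + 14*x/5 - 3

The best approximation g ∈ W is the orthogonal projection of f onto W. Writing g = a_0 + a_1 x + a_2 x^2, the coefficients solve the normal equations G · a = b where
  G_{ij} = <φ_i, φ_j> and b_i = <f, φ_i>, with φ_0 = 1, φ_1 = x, φ_2 = x^2.
G =
  [2, 0, 2/3]
  [0, 2/3, 0]
  [2/3, 0, 2/5],
b = (-22/3, 28/15, -14/5).
Solving gives a_0 = -3, a_1 = 14/5, a_2 = -2, so
  g(x) = -2*x^2 + 14*x/5 - 3.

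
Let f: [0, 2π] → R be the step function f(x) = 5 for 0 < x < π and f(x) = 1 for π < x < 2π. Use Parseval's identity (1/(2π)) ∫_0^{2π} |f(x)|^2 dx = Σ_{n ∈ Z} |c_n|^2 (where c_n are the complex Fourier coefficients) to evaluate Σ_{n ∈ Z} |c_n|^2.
Σ |c_n|^2 = 13

Parseval equates the L^2 energy of f (normalised by 1/(2π)) with the ℓ^2 sum of its Fourier coefficients: (1/(2π)) ∫_0^{2π} |f|^2 = Σ |c_n|^2.
Compute the left side: (1/(2π)) [∫_0^π 5^2 dx + ∫_π^{2π} 1^2 dx] = (1/(2π)) · (25π + 1π) = (25 + 1)/2 = 13.
So Σ_{n ∈ Z} |c_n|^2 = 13.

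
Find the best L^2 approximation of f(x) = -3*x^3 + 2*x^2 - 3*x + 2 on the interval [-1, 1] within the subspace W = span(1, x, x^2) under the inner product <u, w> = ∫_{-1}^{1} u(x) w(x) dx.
g(x) = 2*x^2 - 24*x/5 + 2

The best approximation g ∈ W is the orthogonal projection of f onto W. Writing g = a_0 + a_1 x + a_2 x^2, the coefficients solve the normal equations G · a = b where
  G_{ij} = <φ_i, φ_j> and b_i = <f, φ_i>, with φ_0 = 1, φ_1 = x, φ_2 = x^2.
G =
  [2, 0, 2/3]
  [0, 2/3, 0]
  [2/3, 0, 2/5],
b = (16/3, -16/5, 32/15).
Solving gives a_0 = 2, a_1 = -24/5, a_2 = 2, so
  g(x) = 2*x^2 - 24*x/5 + 2.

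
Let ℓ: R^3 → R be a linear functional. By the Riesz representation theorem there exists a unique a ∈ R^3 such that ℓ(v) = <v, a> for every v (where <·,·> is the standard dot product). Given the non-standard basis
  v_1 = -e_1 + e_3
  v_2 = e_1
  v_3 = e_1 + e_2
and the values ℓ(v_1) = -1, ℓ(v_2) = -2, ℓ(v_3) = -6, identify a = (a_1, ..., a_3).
a = (-2, -4, -3)

Write a = (a_1, ..., a_3) in the standard basis. For each basis vector v_i, ℓ(v_i) = <v_i, a> is a linear equation in the a_j's. Collect the n equations into a matrix system V a = ℓ, where row i of V is v_i (expressed in the standard basis). Since V is invertible (lower-triangular with 1s on the diagonal, up to permutation), solve by back-substitution:
  V =
[[-1, 0, 1],
 [1, 0, 0],
 [1, 1, 0]]
  V a = (-1, -2, -6)
Solving gives a = (-2, -4, -3).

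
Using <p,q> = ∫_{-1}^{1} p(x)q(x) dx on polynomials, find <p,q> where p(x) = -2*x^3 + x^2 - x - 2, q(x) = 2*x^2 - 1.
<p,q> = 22/15

Expand the product: p(x)·q(x) = -4*x^5 + 2*x^4 - 5*x^2 + x + 2.
∫_{-1}^{1} of each monomial x^k gives [2/(k+1) if k even, 0 if k odd]. Integrating term-by-term (or equivalently evaluating the antiderivative F(x) = -2*x^6/3 + 2*x^5/5 - 5*x^3/3 + x^2/2 + 2*x at the endpoints):
  F(1) − F(−1) = 17/30 − (-9/10) = 22/15.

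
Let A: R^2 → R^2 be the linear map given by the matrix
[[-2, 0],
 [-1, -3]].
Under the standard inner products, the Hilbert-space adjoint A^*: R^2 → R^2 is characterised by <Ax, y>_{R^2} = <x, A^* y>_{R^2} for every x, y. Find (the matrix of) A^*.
A^* = A^T =
[[-2, -1],
 [0, -3]]

For real matrices with standard dot products, the defining identity <Ax, y> = <x, A^* y> gives (Ax)^T y = x^T (A^*) y, i.e. x^T A^T y = x^T (A^*) y. Since this holds for all x, y, we must have A^* = A^T. Therefore
A^* =
[[-2, -1],
 [0, -3]].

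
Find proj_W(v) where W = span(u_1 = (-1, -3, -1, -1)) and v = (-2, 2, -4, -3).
proj_W(v) = (-1/4, -3/4, -1/4, -1/4)

Set up U = [u_1 | ... | u_1] ∈ R^(4×1). The projector onto W = col(U) is P = U (U^T U)^(-1) U^T.
Compute U^T U =
  [12],
and U^T v = (3).
Solve U^T U · c = U^T v for the coefficients: c = (1/4). The projection is proj_W(v) = U c.
Check: (v - proj_W(v)) · u_1 = 0  (should be 0).
Result: proj_W(v) = (-1/4, -3/4, -1/4, -1/4).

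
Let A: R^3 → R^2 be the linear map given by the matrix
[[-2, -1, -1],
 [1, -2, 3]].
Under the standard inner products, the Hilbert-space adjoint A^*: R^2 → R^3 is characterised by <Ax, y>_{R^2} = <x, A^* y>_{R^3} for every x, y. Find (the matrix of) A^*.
A^* = A^T =
[[-2, 1],
 [-1, -2],
 [-1, 3]]

For real matrices with standard dot products, the defining identity <Ax, y> = <x, A^* y> gives (Ax)^T y = x^T (A^*) y, i.e. x^T A^T y = x^T (A^*) y. Since this holds for all x, y, we must have A^* = A^T. Therefore
A^* =
[[-2, 1],
 [-1, -2],
 [-1, 3]].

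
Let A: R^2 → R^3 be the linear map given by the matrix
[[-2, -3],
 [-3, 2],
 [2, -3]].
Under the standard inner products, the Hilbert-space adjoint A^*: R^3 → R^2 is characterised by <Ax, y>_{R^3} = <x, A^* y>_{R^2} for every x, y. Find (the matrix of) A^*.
A^* = A^T =
[[-2, -3, 2],
 [-3, 2, -3]]

For real matrices with standard dot products, the defining identity <Ax, y> = <x, A^* y> gives (Ax)^T y = x^T (A^*) y, i.e. x^T A^T y = x^T (A^*) y. Since this holds for all x, y, we must have A^* = A^T. Therefore
A^* =
[[-2, -3, 2],
 [-3, 2, -3]].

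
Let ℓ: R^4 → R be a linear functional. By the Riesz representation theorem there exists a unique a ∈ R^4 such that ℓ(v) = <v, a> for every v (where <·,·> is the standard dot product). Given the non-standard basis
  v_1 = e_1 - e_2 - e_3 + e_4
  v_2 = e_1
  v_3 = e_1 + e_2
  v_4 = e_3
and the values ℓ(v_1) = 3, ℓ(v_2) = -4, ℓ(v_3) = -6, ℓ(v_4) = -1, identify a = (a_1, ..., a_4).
a = (-4, -2, -1, 4)

Write a = (a_1, ..., a_4) in the standard basis. For each basis vector v_i, ℓ(v_i) = <v_i, a> is a linear equation in the a_j's. Collect the n equations into a matrix system V a = ℓ, where row i of V is v_i (expressed in the standard basis). Since V is invertible (lower-triangular with 1s on the diagonal, up to permutation), solve by back-substitution:
  V =
[[1, -1, -1, 1],
 [1, 0, 0, 0],
 [1, 1, 0, 0],
 [0, 0, 1, 0]]
  V a = (3, -4, -6, -1)
Solving gives a = (-4, -2, -1, 4).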